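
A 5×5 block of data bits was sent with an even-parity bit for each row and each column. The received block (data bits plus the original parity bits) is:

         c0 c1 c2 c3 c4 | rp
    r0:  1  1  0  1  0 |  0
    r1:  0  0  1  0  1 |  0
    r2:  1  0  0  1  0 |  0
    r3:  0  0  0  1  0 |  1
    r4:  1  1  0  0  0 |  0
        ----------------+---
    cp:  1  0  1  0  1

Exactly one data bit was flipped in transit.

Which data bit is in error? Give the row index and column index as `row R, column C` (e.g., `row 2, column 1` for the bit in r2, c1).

Recompute each row's even parity and compare to rp:
  r0: data parity 1, sent rp 0 → mismatch
  r1: data parity 0, sent rp 0 → ok
  r2: data parity 0, sent rp 0 → ok
  r3: data parity 1, sent rp 1 → ok
  r4: data parity 0, sent rp 0 → ok
Recompute each column's even parity and compare to cp:
  c0: data parity 1, sent cp 1 → ok
  c1: data parity 0, sent cp 0 → ok
  c2: data parity 1, sent cp 1 → ok
  c3: data parity 1, sent cp 0 → mismatch
  c4: data parity 1, sent cp 1 → ok
Exactly one row (r0) and one column (c3) fail → the flipped bit is at their intersection.

row 0, column 3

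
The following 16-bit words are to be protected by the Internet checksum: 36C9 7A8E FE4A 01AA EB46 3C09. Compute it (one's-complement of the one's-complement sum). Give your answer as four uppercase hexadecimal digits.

2763

One's-complement addition (fold any carry out of bit 15 back into bit 0):
  0x36C9 + 0x7A8E = 0x0B157
  0xB157 + 0xFE4A = 0x1AFA1 → wrap carry → 0xAFA2
  0xAFA2 + 0x01AA = 0x0B14C
  0xB14C + 0xEB46 = 0x19C92 → wrap carry → 0x9C93
  0x9C93 + 0x3C09 = 0x0D89C
One's-complement sum = 0xD89C.
Checksum = ~0xD89C & 0xFFFF = 0x2763.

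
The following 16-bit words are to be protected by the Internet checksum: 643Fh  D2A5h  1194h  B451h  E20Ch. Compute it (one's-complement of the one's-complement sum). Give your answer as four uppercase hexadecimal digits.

One's-complement addition (fold any carry out of bit 15 back into bit 0):
  0x643F + 0xD2A5 = 0x136E4 → wrap carry → 0x36E5
  0x36E5 + 0x1194 = 0x04879
  0x4879 + 0xB451 = 0x0FCCA
  0xFCCA + 0xE20C = 0x1DED6 → wrap carry → 0xDED7
One's-complement sum = 0xDED7.
Checksum = ~0xDED7 & 0xFFFF = 0x2128.

2128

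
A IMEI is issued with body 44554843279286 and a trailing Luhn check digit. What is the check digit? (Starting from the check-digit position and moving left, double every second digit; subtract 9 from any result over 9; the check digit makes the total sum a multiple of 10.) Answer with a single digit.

0

Partial digits right→left: 6 8 2 9 7 2 3 4 8 4 5 5 4 4
Double every second digit counting from the check-digit position (so the 1st, 3rd, 5th, ... of the partial from the right).
  doubled (with −9 where >9): 3 4 5 6 7 1 8 → sum 34
  kept as-is: 8 9 2 4 4 5 4 → sum 36
Total = 34 + 36 = 70.
Check digit = (10 − (70 mod 10)) mod 10 = 0.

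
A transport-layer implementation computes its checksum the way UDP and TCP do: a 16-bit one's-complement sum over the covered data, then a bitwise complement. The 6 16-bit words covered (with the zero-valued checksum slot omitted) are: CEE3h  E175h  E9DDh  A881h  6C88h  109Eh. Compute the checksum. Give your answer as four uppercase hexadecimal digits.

One's-complement addition (fold any carry out of bit 15 back into bit 0):
  0xCEE3 + 0xE175 = 0x1B058 → wrap carry → 0xB059
  0xB059 + 0xE9DD = 0x19A36 → wrap carry → 0x9A37
  0x9A37 + 0xA881 = 0x142B8 → wrap carry → 0x42B9
  0x42B9 + 0x6C88 = 0x0AF41
  0xAF41 + 0x109E = 0x0BFDF
One's-complement sum = 0xBFDF.
Checksum = ~0xBFDF & 0xFFFF = 0x4020.

4020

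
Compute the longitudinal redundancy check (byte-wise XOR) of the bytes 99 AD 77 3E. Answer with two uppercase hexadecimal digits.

XOR the bytes together:
  start with 0x99
  0x99 ⊕ 0xAD = 0x34
  0x34 ⊕ 0x77 = 0x43
  0x43 ⊕ 0x3E = 0x7D

7D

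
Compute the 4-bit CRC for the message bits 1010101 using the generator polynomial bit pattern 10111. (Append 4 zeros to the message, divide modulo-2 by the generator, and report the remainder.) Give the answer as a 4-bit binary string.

0110

Append 4 zeros: 10101010000. Divide by 10111 (XOR where the leading bit is 1):
  pos 0: 10101 XOR 10111 = 00010
  pos 3: 10010 XOR 10111 = 00101
  pos 5: 10100 XOR 10111 = 00011
Remainder (last 4 bits) = 0110. This is the CRC / FCS.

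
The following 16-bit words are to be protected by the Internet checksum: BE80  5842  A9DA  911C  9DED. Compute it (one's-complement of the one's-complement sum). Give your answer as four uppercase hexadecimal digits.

1058

One's-complement addition (fold any carry out of bit 15 back into bit 0):
  0xBE80 + 0x5842 = 0x116C2 → wrap carry → 0x16C3
  0x16C3 + 0xA9DA = 0x0C09D
  0xC09D + 0x911C = 0x151B9 → wrap carry → 0x51BA
  0x51BA + 0x9DED = 0x0EFA7
One's-complement sum = 0xEFA7.
Checksum = ~0xEFA7 & 0xFFFF = 0x1058.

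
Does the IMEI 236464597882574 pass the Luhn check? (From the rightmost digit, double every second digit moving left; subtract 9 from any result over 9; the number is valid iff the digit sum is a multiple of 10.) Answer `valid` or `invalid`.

From the right, keep odd positions and double even positions (subtract 9 from any doubled value over 9):
  doubled (positions 2,4,...): 5 4 7 9 8 8 6 → sum 47
  kept (positions 1,3,...): 4 5 8 7 5 6 6 2 → sum 43
Total = 90.
90 mod 10 = 0, so the number is valid.

valid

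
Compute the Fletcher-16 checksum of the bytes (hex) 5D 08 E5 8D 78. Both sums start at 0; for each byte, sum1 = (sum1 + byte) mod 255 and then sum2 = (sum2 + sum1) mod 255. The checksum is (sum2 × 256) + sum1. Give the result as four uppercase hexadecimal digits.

3851

Running sums (mod 255):
  after byte 0 (5D): sum1=93, sum2=93
  after byte 1 (08): sum1=101, sum2=194
  after byte 2 (E5): sum1=75, sum2=14
  after byte 3 (8D): sum1=216, sum2=230
  after byte 4 (78): sum1=81, sum2=56
Checksum = sum2·256 + sum1 = 56·256 + 81 = 14417 = 0x3851.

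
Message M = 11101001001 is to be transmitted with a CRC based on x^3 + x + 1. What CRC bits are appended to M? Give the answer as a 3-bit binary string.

Append 3 zeros: 11101001001000. Divide by 1011 (XOR where the leading bit is 1):
  pos 0: 1110 XOR 1011 = 0101
  pos 1: 1011 XOR 1011 = 0000
  pos 7: 1001 XOR 1011 = 0010
  pos 9: 1000 XOR 1011 = 0011
Remainder (last 3 bits) = 110. This is the CRC / FCS.

110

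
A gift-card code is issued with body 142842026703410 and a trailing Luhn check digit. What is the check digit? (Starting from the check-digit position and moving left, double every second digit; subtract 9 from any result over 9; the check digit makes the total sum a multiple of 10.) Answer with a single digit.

Partial digits right→left: 0 1 4 3 0 7 6 2 0 2 4 8 2 4 1
Double every second digit counting from the check-digit position (so the 1st, 3rd, 5th, ... of the partial from the right).
  doubled (with −9 where >9): 0 8 0 3 0 8 4 2 → sum 25
  kept as-is: 1 3 7 2 2 8 4 → sum 27
Total = 25 + 27 = 52.
Check digit = (10 − (52 mod 10)) mod 10 = 8.

8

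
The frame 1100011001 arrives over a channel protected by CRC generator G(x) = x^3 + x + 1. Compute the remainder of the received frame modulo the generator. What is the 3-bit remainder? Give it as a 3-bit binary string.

Modulo-2 division of 1100011001 by 1011:
  pos 0: 1100 XOR 1011 = 0111
  pos 1: 1110 XOR 1011 = 0101
  pos 2: 1011 XOR 1011 = 0000
  pos 6: 1001 XOR 1011 = 0010
Remainder = 010 (nonzero — an error is detected).

010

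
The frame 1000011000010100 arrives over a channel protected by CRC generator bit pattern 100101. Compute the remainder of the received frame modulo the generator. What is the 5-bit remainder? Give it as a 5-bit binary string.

Modulo-2 division of 1000011000010100 by 100101:
  pos 0: 100001 XOR 100101 = 000100
  pos 3: 100100 XOR 100101 = 000001
  pos 8: 100101 XOR 100101 = 000000
Remainder = 00000 (zero — the frame passes the CRC check).

00000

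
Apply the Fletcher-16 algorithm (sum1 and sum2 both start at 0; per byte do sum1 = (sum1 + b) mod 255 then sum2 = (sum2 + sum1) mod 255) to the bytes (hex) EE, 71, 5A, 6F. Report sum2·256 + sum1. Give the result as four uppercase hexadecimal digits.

342A

Running sums (mod 255):
  after byte 0 (EE): sum1=238, sum2=238
  after byte 1 (71): sum1=96, sum2=79
  after byte 2 (5A): sum1=186, sum2=10
  after byte 3 (6F): sum1=42, sum2=52
Checksum = sum2·256 + sum1 = 52·256 + 42 = 13354 = 0x342A.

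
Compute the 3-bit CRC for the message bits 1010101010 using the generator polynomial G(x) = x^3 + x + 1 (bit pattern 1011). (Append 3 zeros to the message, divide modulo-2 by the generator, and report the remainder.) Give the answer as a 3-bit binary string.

101

Append 3 zeros: 1010101010000. Divide by 1011 (XOR where the leading bit is 1):
  pos 0: 1010 XOR 1011 = 0001
  pos 3: 1101 XOR 1011 = 0110
  pos 4: 1100 XOR 1011 = 0111
  pos 5: 1111 XOR 1011 = 0100
  pos 6: 1000 XOR 1011 = 0011
  pos 8: 1100 XOR 1011 = 0111
  pos 9: 1110 XOR 1011 = 0101
Remainder (last 3 bits) = 101. This is the CRC / FCS.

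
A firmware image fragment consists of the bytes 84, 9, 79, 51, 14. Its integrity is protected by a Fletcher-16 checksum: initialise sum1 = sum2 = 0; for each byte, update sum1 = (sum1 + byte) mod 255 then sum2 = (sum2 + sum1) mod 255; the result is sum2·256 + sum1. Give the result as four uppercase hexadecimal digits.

Running sums (mod 255):
  after byte 0 (84): sum1=84, sum2=84
  after byte 1 (9): sum1=93, sum2=177
  after byte 2 (79): sum1=172, sum2=94
  after byte 3 (51): sum1=223, sum2=62
  after byte 4 (14): sum1=237, sum2=44
Checksum = sum2·256 + sum1 = 44·256 + 237 = 11501 = 0x2CED.

2CED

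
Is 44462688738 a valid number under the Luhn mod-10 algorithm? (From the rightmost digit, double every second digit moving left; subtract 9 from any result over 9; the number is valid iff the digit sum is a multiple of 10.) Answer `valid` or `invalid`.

From the right, keep odd positions and double even positions (subtract 9 from any doubled value over 9):
  doubled (positions 2,4,...): 6 7 3 3 8 → sum 27
  kept (positions 1,3,...): 8 7 8 2 4 4 → sum 33
Total = 60.
60 mod 10 = 0, so the number is valid.

valid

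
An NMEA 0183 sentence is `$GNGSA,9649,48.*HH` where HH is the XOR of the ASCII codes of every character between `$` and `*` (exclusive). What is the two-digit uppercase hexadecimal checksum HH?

XOR the ASCII codes of the payload characters:
  'G' = 0x47 → acc = 0x47
  'N' = 0x4E → acc = 0x09
  'G' = 0x47 → acc = 0x4E
  'S' = 0x53 → acc = 0x1D
  'A' = 0x41 → acc = 0x5C
  ',' = 0x2C → acc = 0x70
  '9' = 0x39 → acc = 0x49
  '6' = 0x36 → acc = 0x7F
  '4' = 0x34 → acc = 0x4B
  '9' = 0x39 → acc = 0x72
  ',' = 0x2C → acc = 0x5E
  '4' = 0x34 → acc = 0x6A
  '8' = 0x38 → acc = 0x52
  '.' = 0x2E → acc = 0x7C
Checksum = 0x7C.

7C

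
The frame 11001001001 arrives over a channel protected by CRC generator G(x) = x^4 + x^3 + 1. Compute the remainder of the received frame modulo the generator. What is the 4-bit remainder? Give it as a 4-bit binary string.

Modulo-2 division of 11001001001 by 11001:
  pos 0: 11001 XOR 11001 = 00000
Remainder = 1001 (nonzero — an error is detected).

1001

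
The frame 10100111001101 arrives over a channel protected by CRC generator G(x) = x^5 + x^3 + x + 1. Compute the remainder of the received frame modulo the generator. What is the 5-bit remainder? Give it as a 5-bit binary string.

00000

Modulo-2 division of 10100111001101 by 101011:
  pos 0: 101001 XOR 101011 = 000010
  pos 4: 101100 XOR 101011 = 000111
  pos 7: 111110 XOR 101011 = 010101
  pos 8: 101011 XOR 101011 = 000000
Remainder = 00000 (zero — the frame passes the CRC check).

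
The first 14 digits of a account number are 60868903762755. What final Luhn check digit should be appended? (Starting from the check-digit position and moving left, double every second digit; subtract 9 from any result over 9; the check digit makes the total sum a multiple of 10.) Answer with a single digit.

Partial digits right→left: 5 5 7 2 6 7 3 0 9 8 6 8 0 6
Double every second digit counting from the check-digit position (so the 1st, 3rd, 5th, ... of the partial from the right).
  doubled (with −9 where >9): 1 5 3 6 9 3 0 → sum 27
  kept as-is: 5 2 7 0 8 8 6 → sum 36
Total = 27 + 36 = 63.
Check digit = (10 − (63 mod 10)) mod 10 = 7.

7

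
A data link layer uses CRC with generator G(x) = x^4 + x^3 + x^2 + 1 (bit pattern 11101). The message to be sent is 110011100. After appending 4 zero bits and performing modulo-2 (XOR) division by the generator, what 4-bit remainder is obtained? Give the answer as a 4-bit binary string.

0111

Append 4 zeros: 1100111000000. Divide by 11101 (XOR where the leading bit is 1):
  pos 0: 11001 XOR 11101 = 00100
  pos 2: 10011 XOR 11101 = 01110
  pos 3: 11100 XOR 11101 = 00001
  pos 7: 10000 XOR 11101 = 01101
  pos 8: 11010 XOR 11101 = 00111
Remainder (last 4 bits) = 0111. This is the CRC / FCS.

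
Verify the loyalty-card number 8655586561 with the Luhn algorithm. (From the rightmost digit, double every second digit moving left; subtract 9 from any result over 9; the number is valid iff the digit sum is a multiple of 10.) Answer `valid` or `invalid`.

From the right, keep odd positions and double even positions (subtract 9 from any doubled value over 9):
  doubled (positions 2,4,...): 3 3 1 1 7 → sum 15
  kept (positions 1,3,...): 1 5 8 5 6 → sum 25
Total = 40.
40 mod 10 = 0, so the number is valid.

valid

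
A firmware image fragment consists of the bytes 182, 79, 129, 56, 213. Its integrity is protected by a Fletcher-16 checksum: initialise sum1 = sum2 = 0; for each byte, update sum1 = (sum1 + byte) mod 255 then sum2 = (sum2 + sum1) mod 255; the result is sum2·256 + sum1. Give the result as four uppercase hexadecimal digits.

Running sums (mod 255):
  after byte 0 (182): sum1=182, sum2=182
  after byte 1 (79): sum1=6, sum2=188
  after byte 2 (129): sum1=135, sum2=68
  after byte 3 (56): sum1=191, sum2=4
  after byte 4 (213): sum1=149, sum2=153
Checksum = sum2·256 + sum1 = 153·256 + 149 = 39317 = 0x9995.

9995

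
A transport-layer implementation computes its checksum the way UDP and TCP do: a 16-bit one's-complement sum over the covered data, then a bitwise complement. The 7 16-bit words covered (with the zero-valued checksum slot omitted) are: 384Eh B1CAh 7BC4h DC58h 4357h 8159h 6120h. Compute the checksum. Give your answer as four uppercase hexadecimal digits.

One's-complement addition (fold any carry out of bit 15 back into bit 0):
  0x384E + 0xB1CA = 0x0EA18
  0xEA18 + 0x7BC4 = 0x165DC → wrap carry → 0x65DD
  0x65DD + 0xDC58 = 0x14235 → wrap carry → 0x4236
  0x4236 + 0x4357 = 0x0858D
  0x858D + 0x8159 = 0x106E6 → wrap carry → 0x06E7
  0x06E7 + 0x6120 = 0x06807
One's-complement sum = 0x6807.
Checksum = ~0x6807 & 0xFFFF = 0x97F8.

97F8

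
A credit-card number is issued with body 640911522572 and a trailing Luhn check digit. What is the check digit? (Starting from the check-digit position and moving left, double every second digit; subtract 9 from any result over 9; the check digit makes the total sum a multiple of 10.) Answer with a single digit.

Partial digits right→left: 2 7 5 2 2 5 1 1 9 0 4 6
Double every second digit counting from the check-digit position (so the 1st, 3rd, 5th, ... of the partial from the right).
  doubled (with −9 where >9): 4 1 4 2 9 8 → sum 28
  kept as-is: 7 2 5 1 0 6 → sum 21
Total = 28 + 21 = 49.
Check digit = (10 − (49 mod 10)) mod 10 = 1.

1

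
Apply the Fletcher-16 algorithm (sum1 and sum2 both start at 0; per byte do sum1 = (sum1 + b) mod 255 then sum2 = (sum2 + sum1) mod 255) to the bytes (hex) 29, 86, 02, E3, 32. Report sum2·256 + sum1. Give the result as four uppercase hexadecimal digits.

Running sums (mod 255):
  after byte 0 (29): sum1=41, sum2=41
  after byte 1 (86): sum1=175, sum2=216
  after byte 2 (02): sum1=177, sum2=138
  after byte 3 (E3): sum1=149, sum2=32
  after byte 4 (32): sum1=199, sum2=231
Checksum = sum2·256 + sum1 = 231·256 + 199 = 59335 = 0xE7C7.

E7C7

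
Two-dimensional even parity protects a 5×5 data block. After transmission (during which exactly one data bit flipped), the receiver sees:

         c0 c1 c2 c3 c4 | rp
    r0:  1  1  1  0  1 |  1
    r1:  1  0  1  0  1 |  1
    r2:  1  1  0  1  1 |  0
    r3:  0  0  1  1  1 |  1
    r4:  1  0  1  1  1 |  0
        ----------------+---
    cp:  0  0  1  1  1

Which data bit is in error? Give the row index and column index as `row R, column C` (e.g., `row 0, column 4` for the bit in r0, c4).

row 0, column 2

Recompute each row's even parity and compare to rp:
  r0: data parity 0, sent rp 1 → mismatch
  r1: data parity 1, sent rp 1 → ok
  r2: data parity 0, sent rp 0 → ok
  r3: data parity 1, sent rp 1 → ok
  r4: data parity 0, sent rp 0 → ok
Recompute each column's even parity and compare to cp:
  c0: data parity 0, sent cp 0 → ok
  c1: data parity 0, sent cp 0 → ok
  c2: data parity 0, sent cp 1 → mismatch
  c3: data parity 1, sent cp 1 → ok
  c4: data parity 1, sent cp 1 → ok
Exactly one row (r0) and one column (c2) fail → the flipped bit is at their intersection.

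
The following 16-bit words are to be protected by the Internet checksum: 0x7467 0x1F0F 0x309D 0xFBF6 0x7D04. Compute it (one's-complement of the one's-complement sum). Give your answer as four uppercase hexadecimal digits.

C2F0

One's-complement addition (fold any carry out of bit 15 back into bit 0):
  0x7467 + 0x1F0F = 0x09376
  0x9376 + 0x309D = 0x0C413
  0xC413 + 0xFBF6 = 0x1C009 → wrap carry → 0xC00A
  0xC00A + 0x7D04 = 0x13D0E → wrap carry → 0x3D0F
One's-complement sum = 0x3D0F.
Checksum = ~0x3D0F & 0xFFFF = 0xC2F0.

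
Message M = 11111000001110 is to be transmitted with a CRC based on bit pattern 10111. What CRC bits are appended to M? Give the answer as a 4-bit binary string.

0000

Append 4 zeros: 111110000011100000. Divide by 10111 (XOR where the leading bit is 1):
  pos 0: 11111 XOR 10111 = 01000
  pos 1: 10000 XOR 10111 = 00111
  pos 3: 11100 XOR 10111 = 01011
  pos 4: 10110 XOR 10111 = 00001
  pos 8: 10111 XOR 10111 = 00000
Remainder (last 4 bits) = 0000. This is the CRC / FCS.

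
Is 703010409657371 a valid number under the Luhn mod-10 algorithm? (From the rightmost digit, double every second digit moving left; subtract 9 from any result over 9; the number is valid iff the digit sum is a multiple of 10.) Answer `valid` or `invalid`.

From the right, keep odd positions and double even positions (subtract 9 from any doubled value over 9):
  doubled (positions 2,4,...): 5 5 3 0 0 0 0 → sum 13
  kept (positions 1,3,...): 1 3 5 9 4 1 3 7 → sum 33
Total = 46.
46 mod 10 = 6, so the number is invalid.

invalid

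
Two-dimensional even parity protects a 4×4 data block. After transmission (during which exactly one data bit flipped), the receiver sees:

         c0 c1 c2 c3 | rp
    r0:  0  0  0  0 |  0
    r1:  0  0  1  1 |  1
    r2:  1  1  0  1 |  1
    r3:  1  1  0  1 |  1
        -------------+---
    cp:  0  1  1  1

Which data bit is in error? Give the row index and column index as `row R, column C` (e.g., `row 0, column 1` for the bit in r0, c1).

Recompute each row's even parity and compare to rp:
  r0: data parity 0, sent rp 0 → ok
  r1: data parity 0, sent rp 1 → mismatch
  r2: data parity 1, sent rp 1 → ok
  r3: data parity 1, sent rp 1 → ok
Recompute each column's even parity and compare to cp:
  c0: data parity 0, sent cp 0 → ok
  c1: data parity 0, sent cp 1 → mismatch
  c2: data parity 1, sent cp 1 → ok
  c3: data parity 1, sent cp 1 → ok
Exactly one row (r1) and one column (c1) fail → the flipped bit is at their intersection.

row 1, column 1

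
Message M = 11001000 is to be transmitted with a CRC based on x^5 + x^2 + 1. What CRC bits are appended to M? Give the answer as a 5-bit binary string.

00100

Append 5 zeros: 1100100000000. Divide by 100101 (XOR where the leading bit is 1):
  pos 0: 110010 XOR 100101 = 010111
  pos 1: 101110 XOR 100101 = 001011
  pos 3: 101100 XOR 100101 = 001001
  pos 5: 100100 XOR 100101 = 000001
Remainder (last 5 bits) = 00100. This is the CRC / FCS.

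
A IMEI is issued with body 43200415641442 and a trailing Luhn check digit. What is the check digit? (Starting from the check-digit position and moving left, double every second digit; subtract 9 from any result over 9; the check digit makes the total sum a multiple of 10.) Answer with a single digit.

Partial digits right→left: 2 4 4 1 4 6 5 1 4 0 0 2 3 4
Double every second digit counting from the check-digit position (so the 1st, 3rd, 5th, ... of the partial from the right).
  doubled (with −9 where >9): 4 8 8 1 8 0 6 → sum 35
  kept as-is: 4 1 6 1 0 2 4 → sum 18
Total = 35 + 18 = 53.
Check digit = (10 − (53 mod 10)) mod 10 = 7.

7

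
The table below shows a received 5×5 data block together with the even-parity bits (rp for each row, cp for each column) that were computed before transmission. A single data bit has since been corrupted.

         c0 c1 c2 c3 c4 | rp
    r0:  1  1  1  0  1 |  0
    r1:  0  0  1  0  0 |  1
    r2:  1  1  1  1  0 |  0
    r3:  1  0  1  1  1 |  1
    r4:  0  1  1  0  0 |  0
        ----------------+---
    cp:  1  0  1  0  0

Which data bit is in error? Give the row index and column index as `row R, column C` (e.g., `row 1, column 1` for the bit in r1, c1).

row 3, column 1

Recompute each row's even parity and compare to rp:
  r0: data parity 0, sent rp 0 → ok
  r1: data parity 1, sent rp 1 → ok
  r2: data parity 0, sent rp 0 → ok
  r3: data parity 0, sent rp 1 → mismatch
  r4: data parity 0, sent rp 0 → ok
Recompute each column's even parity and compare to cp:
  c0: data parity 1, sent cp 1 → ok
  c1: data parity 1, sent cp 0 → mismatch
  c2: data parity 1, sent cp 1 → ok
  c3: data parity 0, sent cp 0 → ok
  c4: data parity 0, sent cp 0 → ok
Exactly one row (r3) and one column (c1) fail → the flipped bit is at their intersection.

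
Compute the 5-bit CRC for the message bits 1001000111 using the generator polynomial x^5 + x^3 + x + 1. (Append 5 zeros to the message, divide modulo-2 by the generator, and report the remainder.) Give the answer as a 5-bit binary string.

Append 5 zeros: 100100011100000. Divide by 101011 (XOR where the leading bit is 1):
  pos 0: 100100 XOR 101011 = 001111
  pos 2: 111101 XOR 101011 = 010110
  pos 3: 101101 XOR 101011 = 000110
  pos 6: 110100 XOR 101011 = 011111
  pos 7: 111110 XOR 101011 = 010101
  pos 8: 101010 XOR 101011 = 000001
Remainder (last 5 bits) = 00010. This is the CRC / FCS.

00010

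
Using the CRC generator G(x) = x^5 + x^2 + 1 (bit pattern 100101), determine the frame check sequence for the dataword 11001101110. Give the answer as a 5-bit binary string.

00111

Append 5 zeros: 1100110111000000. Divide by 100101 (XOR where the leading bit is 1):
  pos 0: 110011 XOR 100101 = 010110
  pos 1: 101100 XOR 100101 = 001001
  pos 3: 100111 XOR 100101 = 000010
  pos 7: 101000 XOR 100101 = 001101
  pos 9: 110100 XOR 100101 = 010001
  pos 10: 100010 XOR 100101 = 000111
Remainder (last 5 bits) = 00111. This is the CRC / FCS.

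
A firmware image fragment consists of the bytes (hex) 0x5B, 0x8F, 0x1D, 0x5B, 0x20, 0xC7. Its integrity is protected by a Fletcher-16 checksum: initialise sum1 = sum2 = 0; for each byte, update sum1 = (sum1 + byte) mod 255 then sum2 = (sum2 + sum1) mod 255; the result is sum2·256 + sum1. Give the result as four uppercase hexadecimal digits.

804B

Running sums (mod 255):
  after byte 0 (0x5B): sum1=91, sum2=91
  after byte 1 (0x8F): sum1=234, sum2=70
  after byte 2 (0x1D): sum1=8, sum2=78
  after byte 3 (0x5B): sum1=99, sum2=177
  after byte 4 (0x20): sum1=131, sum2=53
  after byte 5 (0xC7): sum1=75, sum2=128
Checksum = sum2·256 + sum1 = 128·256 + 75 = 32843 = 0x804B.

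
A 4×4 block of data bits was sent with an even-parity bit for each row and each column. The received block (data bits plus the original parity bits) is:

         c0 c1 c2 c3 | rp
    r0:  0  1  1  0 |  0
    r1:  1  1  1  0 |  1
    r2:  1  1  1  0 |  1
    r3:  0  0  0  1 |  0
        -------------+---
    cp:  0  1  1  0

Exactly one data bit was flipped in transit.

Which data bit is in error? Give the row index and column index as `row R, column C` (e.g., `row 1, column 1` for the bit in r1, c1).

Recompute each row's even parity and compare to rp:
  r0: data parity 0, sent rp 0 → ok
  r1: data parity 1, sent rp 1 → ok
  r2: data parity 1, sent rp 1 → ok
  r3: data parity 1, sent rp 0 → mismatch
Recompute each column's even parity and compare to cp:
  c0: data parity 0, sent cp 0 → ok
  c1: data parity 1, sent cp 1 → ok
  c2: data parity 1, sent cp 1 → ok
  c3: data parity 1, sent cp 0 → mismatch
Exactly one row (r3) and one column (c3) fail → the flipped bit is at their intersection.

row 3, column 3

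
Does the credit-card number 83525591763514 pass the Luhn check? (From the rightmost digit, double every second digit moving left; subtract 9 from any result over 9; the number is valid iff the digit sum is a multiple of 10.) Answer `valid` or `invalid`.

invalid

From the right, keep odd positions and double even positions (subtract 9 from any doubled value over 9):
  doubled (positions 2,4,...): 2 6 5 9 1 1 7 → sum 31
  kept (positions 1,3,...): 4 5 6 1 5 2 3 → sum 26
Total = 57.
57 mod 10 = 7, so the number is invalid.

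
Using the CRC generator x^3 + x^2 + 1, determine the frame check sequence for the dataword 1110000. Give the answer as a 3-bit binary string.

111

Append 3 zeros: 1110000000. Divide by 1101 (XOR where the leading bit is 1):
  pos 0: 1110 XOR 1101 = 0011
  pos 2: 1100 XOR 1101 = 0001
  pos 5: 1000 XOR 1101 = 0101
  pos 6: 1010 XOR 1101 = 0111
Remainder (last 3 bits) = 111. This is the CRC / FCS.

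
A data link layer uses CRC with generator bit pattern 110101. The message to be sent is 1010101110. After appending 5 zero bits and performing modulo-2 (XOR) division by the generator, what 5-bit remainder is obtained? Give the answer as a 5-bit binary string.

00011

Append 5 zeros: 101010111000000. Divide by 110101 (XOR where the leading bit is 1):
  pos 0: 101010 XOR 110101 = 011111
  pos 1: 111111 XOR 110101 = 001010
  pos 3: 101011 XOR 110101 = 011110
  pos 4: 111100 XOR 110101 = 001001
  pos 6: 100100 XOR 110101 = 010001
  pos 7: 100010 XOR 110101 = 010111
  pos 8: 101110 XOR 110101 = 011011
  pos 9: 110110 XOR 110101 = 000011
Remainder (last 5 bits) = 00011. This is the CRC / FCS.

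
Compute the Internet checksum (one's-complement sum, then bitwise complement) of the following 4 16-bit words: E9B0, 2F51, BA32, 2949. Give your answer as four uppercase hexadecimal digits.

0382

One's-complement addition (fold any carry out of bit 15 back into bit 0):
  0xE9B0 + 0x2F51 = 0x11901 → wrap carry → 0x1902
  0x1902 + 0xBA32 = 0x0D334
  0xD334 + 0x2949 = 0x0FC7D
One's-complement sum = 0xFC7D.
Checksum = ~0xFC7D & 0xFFFF = 0x0382.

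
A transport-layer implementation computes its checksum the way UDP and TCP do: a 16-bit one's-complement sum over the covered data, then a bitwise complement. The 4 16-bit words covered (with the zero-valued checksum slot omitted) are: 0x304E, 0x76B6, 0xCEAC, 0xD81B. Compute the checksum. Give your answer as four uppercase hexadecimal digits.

One's-complement addition (fold any carry out of bit 15 back into bit 0):
  0x304E + 0x76B6 = 0x0A704
  0xA704 + 0xCEAC = 0x175B0 → wrap carry → 0x75B1
  0x75B1 + 0xD81B = 0x14DCC → wrap carry → 0x4DCD
One's-complement sum = 0x4DCD.
Checksum = ~0x4DCD & 0xFFFF = 0xB232.

B232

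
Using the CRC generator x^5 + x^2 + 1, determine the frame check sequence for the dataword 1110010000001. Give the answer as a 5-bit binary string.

11100

Append 5 zeros: 111001000000100000. Divide by 100101 (XOR where the leading bit is 1):
  pos 0: 111001 XOR 100101 = 011100
  pos 1: 111000 XOR 100101 = 011101
  pos 2: 111010 XOR 100101 = 011111
  pos 3: 111110 XOR 100101 = 011011
  pos 4: 110110 XOR 100101 = 010011
  pos 5: 100110 XOR 100101 = 000011
  pos 9: 110100 XOR 100101 = 010001
  pos 10: 100010 XOR 100101 = 000111
Remainder (last 5 bits) = 11100. This is the CRC / FCS.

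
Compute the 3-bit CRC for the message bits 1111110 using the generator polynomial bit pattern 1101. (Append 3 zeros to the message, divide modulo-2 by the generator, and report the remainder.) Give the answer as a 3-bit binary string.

101

Append 3 zeros: 1111110000. Divide by 1101 (XOR where the leading bit is 1):
  pos 0: 1111 XOR 1101 = 0010
  pos 2: 1011 XOR 1101 = 0110
  pos 3: 1100 XOR 1101 = 0001
  pos 6: 1000 XOR 1101 = 0101
Remainder (last 3 bits) = 101. This is the CRC / FCS.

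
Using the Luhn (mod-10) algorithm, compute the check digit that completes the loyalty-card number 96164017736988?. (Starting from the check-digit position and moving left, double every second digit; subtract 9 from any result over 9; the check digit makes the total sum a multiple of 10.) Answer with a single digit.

1

Partial digits right→left: 8 8 9 6 3 7 7 1 0 4 6 1 6 9
Double every second digit counting from the check-digit position (so the 1st, 3rd, 5th, ... of the partial from the right).
  doubled (with −9 where >9): 7 9 6 5 0 3 3 → sum 33
  kept as-is: 8 6 7 1 4 1 9 → sum 36
Total = 33 + 36 = 69.
Check digit = (10 − (69 mod 10)) mod 10 = 1.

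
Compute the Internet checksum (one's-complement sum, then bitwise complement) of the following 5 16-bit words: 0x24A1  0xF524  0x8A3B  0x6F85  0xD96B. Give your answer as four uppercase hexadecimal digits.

130D

One's-complement addition (fold any carry out of bit 15 back into bit 0):
  0x24A1 + 0xF524 = 0x119C5 → wrap carry → 0x19C6
  0x19C6 + 0x8A3B = 0x0A401
  0xA401 + 0x6F85 = 0x11386 → wrap carry → 0x1387
  0x1387 + 0xD96B = 0x0ECF2
One's-complement sum = 0xECF2.
Checksum = ~0xECF2 & 0xFFFF = 0x130D.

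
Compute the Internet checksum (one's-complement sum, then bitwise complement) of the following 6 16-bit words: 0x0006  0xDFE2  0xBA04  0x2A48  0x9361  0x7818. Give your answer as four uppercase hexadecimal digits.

One's-complement addition (fold any carry out of bit 15 back into bit 0):
  0x0006 + 0xDFE2 = 0x0DFE8
  0xDFE8 + 0xBA04 = 0x199EC → wrap carry → 0x99ED
  0x99ED + 0x2A48 = 0x0C435
  0xC435 + 0x9361 = 0x15796 → wrap carry → 0x5797
  0x5797 + 0x7818 = 0x0CFAF
One's-complement sum = 0xCFAF.
Checksum = ~0xCFAF & 0xFFFF = 0x3050.

3050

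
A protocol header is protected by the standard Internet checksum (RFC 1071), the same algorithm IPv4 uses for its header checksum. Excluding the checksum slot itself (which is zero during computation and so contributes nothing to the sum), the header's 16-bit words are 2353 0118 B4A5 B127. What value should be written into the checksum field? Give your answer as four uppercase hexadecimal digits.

One's-complement addition (fold any carry out of bit 15 back into bit 0):
  0x2353 + 0x0118 = 0x0246B
  0x246B + 0xB4A5 = 0x0D910
  0xD910 + 0xB127 = 0x18A37 → wrap carry → 0x8A38
One's-complement sum = 0x8A38.
Checksum = ~0x8A38 & 0xFFFF = 0x75C7.

75C7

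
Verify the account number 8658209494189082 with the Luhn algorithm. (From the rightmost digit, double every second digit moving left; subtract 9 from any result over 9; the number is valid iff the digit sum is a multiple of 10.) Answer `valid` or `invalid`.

valid

From the right, keep odd positions and double even positions (subtract 9 from any doubled value over 9):
  doubled (positions 2,4,...): 7 9 2 9 9 4 1 7 → sum 48
  kept (positions 1,3,...): 2 0 8 4 4 0 8 6 → sum 32
Total = 80.
80 mod 10 = 0, so the number is valid.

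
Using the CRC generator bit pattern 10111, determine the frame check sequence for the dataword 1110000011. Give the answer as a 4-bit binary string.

Append 4 zeros: 11100000110000. Divide by 10111 (XOR where the leading bit is 1):
  pos 0: 11100 XOR 10111 = 01011
  pos 1: 10110 XOR 10111 = 00001
  pos 5: 10011 XOR 10111 = 00100
  pos 7: 10000 XOR 10111 = 00111
  pos 9: 11100 XOR 10111 = 01011
Remainder (last 4 bits) = 1011. This is the CRC / FCS.

1011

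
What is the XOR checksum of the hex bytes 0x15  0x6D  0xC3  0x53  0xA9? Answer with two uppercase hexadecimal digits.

41

XOR the bytes together:
  start with 0x15
  0x15 ⊕ 0x6D = 0x78
  0x78 ⊕ 0xC3 = 0xBB
  0xBB ⊕ 0x53 = 0xE8
  0xE8 ⊕ 0xA9 = 0x41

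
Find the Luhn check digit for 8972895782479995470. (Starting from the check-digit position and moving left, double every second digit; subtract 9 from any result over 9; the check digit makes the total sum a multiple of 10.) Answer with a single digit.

Partial digits right→left: 0 7 4 5 9 9 9 7 4 2 8 7 5 9 8 2 7 9 8
Double every second digit counting from the check-digit position (so the 1st, 3rd, 5th, ... of the partial from the right).
  doubled (with −9 where >9): 0 8 9 9 8 7 1 7 5 7 → sum 61
  kept as-is: 7 5 9 7 2 7 9 2 9 → sum 57
Total = 61 + 57 = 118.
Check digit = (10 − (118 mod 10)) mod 10 = 2.

2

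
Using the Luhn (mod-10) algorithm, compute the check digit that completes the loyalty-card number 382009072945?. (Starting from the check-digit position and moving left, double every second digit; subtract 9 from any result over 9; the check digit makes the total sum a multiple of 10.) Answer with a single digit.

8

Partial digits right→left: 5 4 9 2 7 0 9 0 0 2 8 3
Double every second digit counting from the check-digit position (so the 1st, 3rd, 5th, ... of the partial from the right).
  doubled (with −9 where >9): 1 9 5 9 0 7 → sum 31
  kept as-is: 4 2 0 0 2 3 → sum 11
Total = 31 + 11 = 42.
Check digit = (10 − (42 mod 10)) mod 10 = 8.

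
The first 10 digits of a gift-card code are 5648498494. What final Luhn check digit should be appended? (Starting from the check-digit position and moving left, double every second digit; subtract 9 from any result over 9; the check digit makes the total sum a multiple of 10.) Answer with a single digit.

Partial digits right→left: 4 9 4 8 9 4 8 4 6 5
Double every second digit counting from the check-digit position (so the 1st, 3rd, 5th, ... of the partial from the right).
  doubled (with −9 where >9): 8 8 9 7 3 → sum 35
  kept as-is: 9 8 4 4 5 → sum 30
Total = 35 + 30 = 65.
Check digit = (10 − (65 mod 10)) mod 10 = 5.

5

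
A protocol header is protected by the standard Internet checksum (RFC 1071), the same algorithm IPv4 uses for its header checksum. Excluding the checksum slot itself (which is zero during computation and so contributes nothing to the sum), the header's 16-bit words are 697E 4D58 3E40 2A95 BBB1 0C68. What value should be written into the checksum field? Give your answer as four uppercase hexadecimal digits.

One's-complement addition (fold any carry out of bit 15 back into bit 0):
  0x697E + 0x4D58 = 0x0B6D6
  0xB6D6 + 0x3E40 = 0x0F516
  0xF516 + 0x2A95 = 0x11FAB → wrap carry → 0x1FAC
  0x1FAC + 0xBBB1 = 0x0DB5D
  0xDB5D + 0x0C68 = 0x0E7C5
One's-complement sum = 0xE7C5.
Checksum = ~0xE7C5 & 0xFFFF = 0x183A.

183A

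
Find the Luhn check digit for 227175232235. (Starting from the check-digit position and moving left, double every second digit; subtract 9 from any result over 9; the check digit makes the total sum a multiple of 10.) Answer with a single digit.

Partial digits right→left: 5 3 2 2 3 2 5 7 1 7 2 2
Double every second digit counting from the check-digit position (so the 1st, 3rd, 5th, ... of the partial from the right).
  doubled (with −9 where >9): 1 4 6 1 2 4 → sum 18
  kept as-is: 3 2 2 7 7 2 → sum 23
Total = 18 + 23 = 41.
Check digit = (10 − (41 mod 10)) mod 10 = 9.

9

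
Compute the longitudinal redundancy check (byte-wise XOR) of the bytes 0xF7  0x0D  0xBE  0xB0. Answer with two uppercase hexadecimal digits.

F4

XOR the bytes together:
  start with 0xF7
  0xF7 ⊕ 0x0D = 0xFA
  0xFA ⊕ 0xBE = 0x44
  0x44 ⊕ 0xB0 = 0xF4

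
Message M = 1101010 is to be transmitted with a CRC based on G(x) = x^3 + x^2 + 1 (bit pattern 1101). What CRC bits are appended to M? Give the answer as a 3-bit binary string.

111

Append 3 zeros: 1101010000. Divide by 1101 (XOR where the leading bit is 1):
  pos 0: 1101 XOR 1101 = 0000
  pos 5: 1000 XOR 1101 = 0101
  pos 6: 1010 XOR 1101 = 0111
Remainder (last 3 bits) = 111. This is the CRC / FCS.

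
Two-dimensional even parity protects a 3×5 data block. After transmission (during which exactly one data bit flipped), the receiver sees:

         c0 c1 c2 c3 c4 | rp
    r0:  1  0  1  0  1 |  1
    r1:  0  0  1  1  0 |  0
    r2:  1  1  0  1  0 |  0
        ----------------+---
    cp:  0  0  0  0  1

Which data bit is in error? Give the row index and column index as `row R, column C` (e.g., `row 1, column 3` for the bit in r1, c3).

Recompute each row's even parity and compare to rp:
  r0: data parity 1, sent rp 1 → ok
  r1: data parity 0, sent rp 0 → ok
  r2: data parity 1, sent rp 0 → mismatch
Recompute each column's even parity and compare to cp:
  c0: data parity 0, sent cp 0 → ok
  c1: data parity 1, sent cp 0 → mismatch
  c2: data parity 0, sent cp 0 → ok
  c3: data parity 0, sent cp 0 → ok
  c4: data parity 1, sent cp 1 → ok
Exactly one row (r2) and one column (c1) fail → the flipped bit is at their intersection.

row 2, column 1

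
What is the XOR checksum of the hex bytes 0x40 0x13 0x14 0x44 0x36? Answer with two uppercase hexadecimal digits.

XOR the bytes together:
  start with 0x40
  0x40 ⊕ 0x13 = 0x53
  0x53 ⊕ 0x14 = 0x47
  0x47 ⊕ 0x44 = 0x03
  0x03 ⊕ 0x36 = 0x35

35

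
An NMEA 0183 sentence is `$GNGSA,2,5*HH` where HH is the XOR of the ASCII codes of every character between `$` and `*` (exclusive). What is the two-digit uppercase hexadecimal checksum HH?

5B

XOR the ASCII codes of the payload characters:
  'G' = 0x47 → acc = 0x47
  'N' = 0x4E → acc = 0x09
  'G' = 0x47 → acc = 0x4E
  'S' = 0x53 → acc = 0x1D
  'A' = 0x41 → acc = 0x5C
  ',' = 0x2C → acc = 0x70
  '2' = 0x32 → acc = 0x42
  ',' = 0x2C → acc = 0x6E
  '5' = 0x35 → acc = 0x5B
Checksum = 0x5B.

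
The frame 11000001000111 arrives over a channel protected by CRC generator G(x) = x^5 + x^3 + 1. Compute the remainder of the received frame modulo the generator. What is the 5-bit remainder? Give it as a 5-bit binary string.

11110

Modulo-2 division of 11000001000111 by 101001:
  pos 0: 110000 XOR 101001 = 011001
  pos 1: 110010 XOR 101001 = 011011
  pos 2: 110111 XOR 101001 = 011110
  pos 3: 111100 XOR 101001 = 010101
  pos 4: 101010 XOR 101001 = 000011
  pos 8: 110111 XOR 101001 = 011110
Remainder = 11110 (nonzero — an error is detected).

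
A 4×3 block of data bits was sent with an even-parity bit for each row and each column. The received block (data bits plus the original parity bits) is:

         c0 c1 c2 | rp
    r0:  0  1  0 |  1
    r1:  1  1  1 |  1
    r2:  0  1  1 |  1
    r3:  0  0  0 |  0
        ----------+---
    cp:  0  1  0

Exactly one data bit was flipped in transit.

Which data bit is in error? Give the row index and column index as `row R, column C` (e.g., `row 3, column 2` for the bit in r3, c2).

row 2, column 0

Recompute each row's even parity and compare to rp:
  r0: data parity 1, sent rp 1 → ok
  r1: data parity 1, sent rp 1 → ok
  r2: data parity 0, sent rp 1 → mismatch
  r3: data parity 0, sent rp 0 → ok
Recompute each column's even parity and compare to cp:
  c0: data parity 1, sent cp 0 → mismatch
  c1: data parity 1, sent cp 1 → ok
  c2: data parity 0, sent cp 0 → ok
Exactly one row (r2) and one column (c0) fail → the flipped bit is at their intersection.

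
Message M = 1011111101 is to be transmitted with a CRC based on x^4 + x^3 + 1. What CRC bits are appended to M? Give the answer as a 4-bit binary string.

Append 4 zeros: 10111111010000. Divide by 11001 (XOR where the leading bit is 1):
  pos 0: 10111 XOR 11001 = 01110
  pos 1: 11101 XOR 11001 = 00100
  pos 3: 10011 XOR 11001 = 01010
  pos 4: 10100 XOR 11001 = 01101
  pos 5: 11011 XOR 11001 = 00010
  pos 8: 10000 XOR 11001 = 01001
  pos 9: 10010 XOR 11001 = 01011
Remainder (last 4 bits) = 1011. This is the CRC / FCS.

1011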